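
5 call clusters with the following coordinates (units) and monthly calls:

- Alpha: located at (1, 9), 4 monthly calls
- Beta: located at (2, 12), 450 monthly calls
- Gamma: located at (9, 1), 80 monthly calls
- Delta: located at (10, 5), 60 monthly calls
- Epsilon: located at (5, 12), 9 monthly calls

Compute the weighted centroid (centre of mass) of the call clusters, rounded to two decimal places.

The minimiser of Σwᵢ‖p−pᵢ‖² is the weighted centroid p* = (Σwᵢpᵢ)/(Σwᵢ).
Σwᵢ = 603.
Σwᵢxᵢ = 4·1 + 450·2 + 80·9 + 60·10 + 9·5 = 2269.
Σwᵢyᵢ = 4·9 + 450·12 + 80·1 + 60·5 + 9·12 = 5924.
x* = 2269/603 = 3.76, y* = 5924/603 = 9.82.

(3.76, 9.82)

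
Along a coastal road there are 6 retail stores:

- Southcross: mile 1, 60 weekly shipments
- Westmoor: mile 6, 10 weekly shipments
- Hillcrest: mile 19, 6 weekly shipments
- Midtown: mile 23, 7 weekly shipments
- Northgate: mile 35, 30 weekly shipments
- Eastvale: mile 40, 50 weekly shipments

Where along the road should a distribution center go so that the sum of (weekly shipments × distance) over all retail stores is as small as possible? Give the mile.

For a sum of weighted absolute distances on a line, the optimum is the weighted median (not the mean). Total weight W = 163; half-weight = 81.5.
Sort by position and accumulate weight:
  mile 1 (Southcross, w=60) → cum 60
  mile 6 (Westmoor, w=10) → cum 70
  mile 19 (Hillcrest, w=6) → cum 76
  mile 23 (Midtown, w=7) → cum 83  ≥ 81.5 → median here
  mile 35 (Northgate, w=30) → cum 113
  mile 40 (Eastvale, w=50) → cum 163
Optimal location: mile 23.

x = 23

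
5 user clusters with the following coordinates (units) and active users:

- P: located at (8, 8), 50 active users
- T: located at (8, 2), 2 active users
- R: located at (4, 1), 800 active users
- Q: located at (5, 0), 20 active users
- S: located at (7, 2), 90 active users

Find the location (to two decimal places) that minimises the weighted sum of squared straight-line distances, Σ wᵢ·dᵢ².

(4.52, 1.44)

The minimiser of Σwᵢ‖p−pᵢ‖² is the weighted centroid p* = (Σwᵢpᵢ)/(Σwᵢ).
Σwᵢ = 962.
Σwᵢxᵢ = 50·8 + 2·8 + 800·4 + 20·5 + 90·7 = 4346.
Σwᵢyᵢ = 50·8 + 2·2 + 800·1 + 20·0 + 90·2 = 1384.
x* = 4346/962 = 4.52, y* = 1384/962 = 1.44.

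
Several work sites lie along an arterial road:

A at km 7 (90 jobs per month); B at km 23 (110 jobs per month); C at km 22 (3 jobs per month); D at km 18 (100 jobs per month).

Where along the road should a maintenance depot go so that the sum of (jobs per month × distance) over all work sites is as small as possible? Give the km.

For a sum of weighted absolute distances on a line, the optimum is the weighted median (not the mean). Total weight W = 303; half-weight = 151.5.
Sort by position and accumulate weight:
  km 7 (A, w=90) → cum 90
  km 18 (D, w=100) → cum 190  ≥ 151.5 → median here
  km 22 (C, w=3) → cum 193
  km 23 (B, w=110) → cum 303
Optimal location: km 18.

x = 18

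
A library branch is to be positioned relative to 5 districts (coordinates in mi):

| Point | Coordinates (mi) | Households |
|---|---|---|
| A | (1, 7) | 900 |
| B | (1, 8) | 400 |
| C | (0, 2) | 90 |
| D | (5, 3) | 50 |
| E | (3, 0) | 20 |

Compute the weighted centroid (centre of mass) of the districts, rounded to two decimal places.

(1.10, 6.73)

The minimiser of Σwᵢ‖p−pᵢ‖² is the weighted centroid p* = (Σwᵢpᵢ)/(Σwᵢ).
Σwᵢ = 1460.
Σwᵢxᵢ = 900·1 + 400·1 + 90·0 + 50·5 + 20·3 = 1610.
Σwᵢyᵢ = 900·7 + 400·8 + 90·2 + 50·3 + 20·0 = 9830.
x* = 1610/1460 = 1.10, y* = 9830/1460 = 6.73.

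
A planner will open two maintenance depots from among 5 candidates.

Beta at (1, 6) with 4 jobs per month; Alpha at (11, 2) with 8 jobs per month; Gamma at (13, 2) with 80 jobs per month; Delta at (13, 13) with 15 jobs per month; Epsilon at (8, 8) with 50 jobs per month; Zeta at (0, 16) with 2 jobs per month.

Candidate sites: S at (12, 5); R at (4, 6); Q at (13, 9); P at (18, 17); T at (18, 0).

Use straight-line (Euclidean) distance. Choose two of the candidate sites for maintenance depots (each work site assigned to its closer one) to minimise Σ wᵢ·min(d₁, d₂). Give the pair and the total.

{S, R}, total 656.4

Evaluate every pair (each demand assigned to the nearer of the two):
  {S, R}: total = 656.4
  {S, Q}: total = 662.0
  {S, P}: total = 701.1
  {S, T}: total = 726.0
  {Q, T}: total = 883.0
  {R, T}: total = 917.2
  {R, Q}: total = 935.4
  {Q, P}: total = 1012.2
  {R, P}: total = 1205.6
  {P, T}: total = 1333.6
Best pair: {S, R} with total 656.4.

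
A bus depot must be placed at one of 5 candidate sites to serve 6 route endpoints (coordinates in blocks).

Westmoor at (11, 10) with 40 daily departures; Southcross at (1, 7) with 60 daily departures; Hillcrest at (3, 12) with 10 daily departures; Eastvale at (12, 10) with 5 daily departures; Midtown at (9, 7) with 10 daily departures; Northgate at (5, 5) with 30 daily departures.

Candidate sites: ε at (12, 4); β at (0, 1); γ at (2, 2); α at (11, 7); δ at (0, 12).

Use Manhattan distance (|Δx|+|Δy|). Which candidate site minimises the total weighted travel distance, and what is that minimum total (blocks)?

α, total 1130 blocks

Total weighted distance at each candidate:
  ε (12, 4): total = 1620
  β (0, 1): total = 1885
  γ (2, 2): total = 1540
  α (11, 7): total = 1130
  δ (0, 12): total = 1480
Minimum is at α with total 1130 blocks.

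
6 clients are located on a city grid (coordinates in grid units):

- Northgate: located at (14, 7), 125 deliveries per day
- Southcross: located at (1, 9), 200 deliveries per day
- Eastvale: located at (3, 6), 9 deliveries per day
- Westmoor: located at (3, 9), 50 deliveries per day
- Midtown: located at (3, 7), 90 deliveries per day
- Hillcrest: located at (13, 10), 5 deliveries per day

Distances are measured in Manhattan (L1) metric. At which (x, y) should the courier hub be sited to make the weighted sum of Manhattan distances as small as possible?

Manhattan distance separates: Σwᵢ(|x−xᵢ|+|y−yᵢ|) = Σwᵢ|x−xᵢ| + Σwᵢ|y−yᵢ|, so x and y are optimised independently as 1-D weighted medians.
Total weight W = 479; half = 239.5.
x-coordinate, sorted with cumulative weight:
  x=1 (Southcross, w=200) cum 200
  x=3 (Eastvale, w=9) cum 209
  x=3 (Westmoor, w=50) cum 259  ← median
  x=3 (Midtown, w=90) cum 349
  x=13 (Hillcrest, w=5) cum 354
  x=14 (Northgate, w=125) cum 479
⇒ x* = 3
y-coordinate, sorted with cumulative weight:
  y=6 (Eastvale, w=9) cum 9
  y=7 (Northgate, w=125) cum 134
  y=7 (Midtown, w=90) cum 224
  y=9 (Southcross, w=200) cum 424  ← median
  y=9 (Westmoor, w=50) cum 474
  y=10 (Hillcrest, w=5) cum 479
⇒ y* = 9

(3, 9)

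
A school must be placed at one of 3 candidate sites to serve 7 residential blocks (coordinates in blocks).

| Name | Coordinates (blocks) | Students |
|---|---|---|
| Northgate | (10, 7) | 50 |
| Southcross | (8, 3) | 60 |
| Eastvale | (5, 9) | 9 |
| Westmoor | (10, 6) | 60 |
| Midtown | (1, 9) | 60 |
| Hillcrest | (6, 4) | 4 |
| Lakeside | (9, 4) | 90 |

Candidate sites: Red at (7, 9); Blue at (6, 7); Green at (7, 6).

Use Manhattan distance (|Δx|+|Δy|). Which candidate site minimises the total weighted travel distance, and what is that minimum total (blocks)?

Green, total 1577 blocks

Total weighted distance at each candidate:
  Red (7, 9): total = 2062
  Blue (6, 7): total = 1859
  Green (7, 6): total = 1577
Minimum is at Green with total 1577 blocks.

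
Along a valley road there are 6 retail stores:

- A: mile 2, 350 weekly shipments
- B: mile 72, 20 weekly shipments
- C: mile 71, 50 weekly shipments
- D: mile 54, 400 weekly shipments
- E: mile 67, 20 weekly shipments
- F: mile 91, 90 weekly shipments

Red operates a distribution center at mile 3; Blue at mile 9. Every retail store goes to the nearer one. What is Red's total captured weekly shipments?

350

The indifferent point is the midpoint (3+9)/2 = 6; retail stores left of it (closer to Red at 3) go to Red, those right go to Blue.
  A at 2 (w=350) → Red
  D at 54 (w=400) → Blue
  E at 67 (w=20) → Blue
  C at 71 (w=50) → Blue
  B at 72 (w=20) → Blue
  F at 91 (w=90) → Blue
Red captures 350; Blue captures 580.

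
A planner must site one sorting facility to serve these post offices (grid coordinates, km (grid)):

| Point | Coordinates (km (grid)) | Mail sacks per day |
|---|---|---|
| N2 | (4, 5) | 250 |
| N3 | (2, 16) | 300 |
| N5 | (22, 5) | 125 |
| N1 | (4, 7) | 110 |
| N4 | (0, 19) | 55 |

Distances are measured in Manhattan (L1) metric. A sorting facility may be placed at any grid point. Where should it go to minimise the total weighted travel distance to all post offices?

Manhattan distance separates: Σwᵢ(|x−xᵢ|+|y−yᵢ|) = Σwᵢ|x−xᵢ| + Σwᵢ|y−yᵢ|, so x and y are optimised independently as 1-D weighted medians.
Total weight W = 840; half = 420.
x-coordinate, sorted with cumulative weight:
  x=0 (N4, w=55) cum 55
  x=2 (N3, w=300) cum 355
  x=4 (N2, w=250) cum 605  ← median
  x=4 (N1, w=110) cum 715
  x=22 (N5, w=125) cum 840
⇒ x* = 4
y-coordinate, sorted with cumulative weight:
  y=5 (N2, w=250) cum 250
  y=5 (N5, w=125) cum 375
  y=7 (N1, w=110) cum 485  ← median
  y=16 (N3, w=300) cum 785
  y=19 (N4, w=55) cum 840
⇒ y* = 7

(4, 7)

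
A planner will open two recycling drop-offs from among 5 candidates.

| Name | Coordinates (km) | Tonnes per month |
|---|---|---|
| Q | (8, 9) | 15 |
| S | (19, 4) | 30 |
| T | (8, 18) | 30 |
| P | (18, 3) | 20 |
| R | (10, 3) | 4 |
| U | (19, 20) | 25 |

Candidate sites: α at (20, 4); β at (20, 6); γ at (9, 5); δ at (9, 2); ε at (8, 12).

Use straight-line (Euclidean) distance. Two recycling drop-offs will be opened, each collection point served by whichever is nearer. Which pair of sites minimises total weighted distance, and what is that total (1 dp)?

{α, ε}, total 676.6

Evaluate every pair (each demand assigned to the nearer of the two):
  {α, ε}: total = 676.6
  {β, ε}: total = 741.1
  {α, γ}: total = 937.4
  {β, γ}: total = 952.0
  {δ, ε}: total = 1057.7
  {γ, ε}: total = 1059.9
  {α, δ}: total = 1068.2
  {β, δ}: total = 1082.7
  {α, β}: total = 1160.5
  {γ, δ}: total = 1392.0
Best pair: {α, ε} with total 676.6.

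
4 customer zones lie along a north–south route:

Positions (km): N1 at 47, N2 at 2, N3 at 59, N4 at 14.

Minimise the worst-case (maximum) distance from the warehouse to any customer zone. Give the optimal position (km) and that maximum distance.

The 1-center on a line is the midpoint of the two extreme points: leftmost at 2, rightmost at 59.
Optimal location = (2 + 59)/2 = 30.5; maximum distance = (59 − 2)/2 = 28.5.

location 30.5, max distance 28.5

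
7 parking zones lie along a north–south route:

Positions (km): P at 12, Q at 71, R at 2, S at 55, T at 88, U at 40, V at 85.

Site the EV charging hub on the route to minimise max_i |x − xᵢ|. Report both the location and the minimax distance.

location 45, max distance 43

The 1-center on a line is the midpoint of the two extreme points: leftmost at 2, rightmost at 88.
Optimal location = (2 + 88)/2 = 45; maximum distance = (88 − 2)/2 = 43.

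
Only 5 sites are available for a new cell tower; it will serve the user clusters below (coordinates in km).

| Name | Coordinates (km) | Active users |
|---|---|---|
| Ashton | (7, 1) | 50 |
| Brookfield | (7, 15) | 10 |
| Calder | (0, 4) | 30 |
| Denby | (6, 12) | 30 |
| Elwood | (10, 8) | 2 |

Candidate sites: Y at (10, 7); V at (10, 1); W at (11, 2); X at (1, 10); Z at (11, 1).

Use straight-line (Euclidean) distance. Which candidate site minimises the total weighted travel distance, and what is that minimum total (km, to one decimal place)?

Total weighted distance at each candidate:
  Y (10, 7): total = 928.2
  V (10, 1): total = 971.5
  W (11, 2): total = 1025.2
  X (1, 10): total = 981.4
  Z (11, 1): total = 1064.3
Minimum is at Y with total 928.2 km.

Y, total 928.2 km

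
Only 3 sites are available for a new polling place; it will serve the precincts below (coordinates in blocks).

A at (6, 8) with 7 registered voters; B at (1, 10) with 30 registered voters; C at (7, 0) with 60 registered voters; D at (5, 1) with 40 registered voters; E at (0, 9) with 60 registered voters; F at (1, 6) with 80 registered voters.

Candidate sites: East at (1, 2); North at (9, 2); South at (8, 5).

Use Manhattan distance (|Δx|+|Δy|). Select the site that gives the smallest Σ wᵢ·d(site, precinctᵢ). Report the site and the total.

East, total 1797 blocks

Total weighted distance at each candidate:
  East (1, 2): total = 1797
  North (9, 2): total = 2903
  South (8, 5): total = 2395
Minimum is at East with total 1797 blocks.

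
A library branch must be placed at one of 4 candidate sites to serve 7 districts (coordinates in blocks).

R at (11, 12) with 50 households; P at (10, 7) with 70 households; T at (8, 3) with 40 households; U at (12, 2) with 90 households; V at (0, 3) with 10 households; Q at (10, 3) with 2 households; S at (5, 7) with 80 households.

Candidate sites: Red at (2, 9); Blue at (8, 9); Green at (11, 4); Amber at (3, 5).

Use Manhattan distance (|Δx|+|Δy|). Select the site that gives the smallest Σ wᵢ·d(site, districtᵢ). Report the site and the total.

Total weighted distance at each candidate:
  Red (2, 9): total = 3818
  Blue (8, 9): total = 2366
  Green (11, 4): total = 1954
  Amber (3, 5): total = 3128
Minimum is at Green with total 1954 blocks.

Green, total 1954 blocks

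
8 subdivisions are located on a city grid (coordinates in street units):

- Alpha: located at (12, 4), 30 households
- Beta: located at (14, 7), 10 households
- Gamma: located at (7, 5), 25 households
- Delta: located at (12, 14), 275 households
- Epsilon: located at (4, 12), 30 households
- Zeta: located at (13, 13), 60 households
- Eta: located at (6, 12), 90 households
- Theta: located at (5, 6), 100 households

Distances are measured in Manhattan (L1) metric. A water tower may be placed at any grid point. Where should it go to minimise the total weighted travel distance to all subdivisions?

(12, 13)

Manhattan distance separates: Σwᵢ(|x−xᵢ|+|y−yᵢ|) = Σwᵢ|x−xᵢ| + Σwᵢ|y−yᵢ|, so x and y are optimised independently as 1-D weighted medians.
Total weight W = 620; half = 310.
x-coordinate, sorted with cumulative weight:
  x=4 (Epsilon, w=30) cum 30
  x=5 (Theta, w=100) cum 130
  x=6 (Eta, w=90) cum 220
  x=7 (Gamma, w=25) cum 245
  x=12 (Alpha, w=30) cum 275
  x=12 (Delta, w=275) cum 550  ← median
  x=13 (Zeta, w=60) cum 610
  x=14 (Beta, w=10) cum 620
⇒ x* = 12
y-coordinate, sorted with cumulative weight:
  y=4 (Alpha, w=30) cum 30
  y=5 (Gamma, w=25) cum 55
  y=6 (Theta, w=100) cum 155
  y=7 (Beta, w=10) cum 165
  y=12 (Epsilon, w=30) cum 195
  y=12 (Eta, w=90) cum 285
  y=13 (Zeta, w=60) cum 345  ← median
  y=14 (Delta, w=275) cum 620
⇒ y* = 13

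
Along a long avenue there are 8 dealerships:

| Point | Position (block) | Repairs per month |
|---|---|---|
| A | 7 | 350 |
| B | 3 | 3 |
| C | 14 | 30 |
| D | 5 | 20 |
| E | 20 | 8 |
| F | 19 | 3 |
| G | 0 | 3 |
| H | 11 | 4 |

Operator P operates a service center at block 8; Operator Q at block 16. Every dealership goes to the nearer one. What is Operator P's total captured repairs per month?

380

The indifferent point is the midpoint (8+16)/2 = 12; dealerships left of it (closer to Operator P at 8) go to Operator P, those right go to Operator Q.
  G at 0 (w=3) → Operator P
  B at 3 (w=3) → Operator P
  D at 5 (w=20) → Operator P
  A at 7 (w=350) → Operator P
  H at 11 (w=4) → Operator P
  C at 14 (w=30) → Operator Q
  F at 19 (w=3) → Operator Q
  E at 20 (w=8) → Operator Q
Operator P captures 380; Operator Q captures 41.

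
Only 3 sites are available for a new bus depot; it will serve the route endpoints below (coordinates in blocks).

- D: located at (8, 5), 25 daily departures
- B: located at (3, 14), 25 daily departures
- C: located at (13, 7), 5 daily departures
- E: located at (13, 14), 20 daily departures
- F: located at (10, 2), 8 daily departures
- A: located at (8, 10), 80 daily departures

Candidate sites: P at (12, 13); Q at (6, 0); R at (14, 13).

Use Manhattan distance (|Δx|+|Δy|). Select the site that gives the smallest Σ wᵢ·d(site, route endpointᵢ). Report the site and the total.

P, total 1289 blocks

Total weighted distance at each candidate:
  P (12, 13): total = 1289
  Q (6, 0): total = 2098
  R (14, 13): total = 1565
Minimum is at P with total 1289 blocks.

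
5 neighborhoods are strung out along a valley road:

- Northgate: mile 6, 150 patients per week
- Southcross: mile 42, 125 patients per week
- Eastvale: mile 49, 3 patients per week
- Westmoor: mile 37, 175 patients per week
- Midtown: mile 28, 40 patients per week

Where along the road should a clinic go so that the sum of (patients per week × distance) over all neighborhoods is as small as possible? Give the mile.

x = 37

For a sum of weighted absolute distances on a line, the optimum is the weighted median (not the mean). Total weight W = 493; half-weight = 246.5.
Sort by position and accumulate weight:
  mile 6 (Northgate, w=150) → cum 150
  mile 28 (Midtown, w=40) → cum 190
  mile 37 (Westmoor, w=175) → cum 365  ≥ 246.5 → median here
  mile 42 (Southcross, w=125) → cum 490
  mile 49 (Eastvale, w=3) → cum 493
Optimal location: mile 37.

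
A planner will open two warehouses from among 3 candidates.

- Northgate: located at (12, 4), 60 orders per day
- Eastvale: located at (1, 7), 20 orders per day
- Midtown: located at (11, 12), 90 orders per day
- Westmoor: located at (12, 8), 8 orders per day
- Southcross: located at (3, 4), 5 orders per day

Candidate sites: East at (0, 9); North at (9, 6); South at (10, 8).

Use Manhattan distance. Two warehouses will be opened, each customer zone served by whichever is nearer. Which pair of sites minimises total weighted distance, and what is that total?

Evaluate every pair (each demand assigned to the nearer of the two):
  {East, South}: total = 926
  {North, South}: total = 986
  {East, North}: total = 1160
Best pair: {East, South} with total 926.

{East, South}, total 926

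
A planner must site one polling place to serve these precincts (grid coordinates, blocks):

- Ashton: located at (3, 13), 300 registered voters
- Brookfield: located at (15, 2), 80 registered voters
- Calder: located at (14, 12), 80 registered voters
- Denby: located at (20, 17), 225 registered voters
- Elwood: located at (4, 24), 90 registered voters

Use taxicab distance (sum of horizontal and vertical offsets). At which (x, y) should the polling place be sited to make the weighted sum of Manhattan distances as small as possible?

Manhattan distance separates: Σwᵢ(|x−xᵢ|+|y−yᵢ|) = Σwᵢ|x−xᵢ| + Σwᵢ|y−yᵢ|, so x and y are optimised independently as 1-D weighted medians.
Total weight W = 775; half = 387.5.
x-coordinate, sorted with cumulative weight:
  x=3 (Ashton, w=300) cum 300
  x=4 (Elwood, w=90) cum 390  ← median
  x=14 (Calder, w=80) cum 470
  x=15 (Brookfield, w=80) cum 550
  x=20 (Denby, w=225) cum 775
⇒ x* = 4
y-coordinate, sorted with cumulative weight:
  y=2 (Brookfield, w=80) cum 80
  y=12 (Calder, w=80) cum 160
  y=13 (Ashton, w=300) cum 460  ← median
  y=17 (Denby, w=225) cum 685
  y=24 (Elwood, w=90) cum 775
⇒ y* = 13

(4, 13)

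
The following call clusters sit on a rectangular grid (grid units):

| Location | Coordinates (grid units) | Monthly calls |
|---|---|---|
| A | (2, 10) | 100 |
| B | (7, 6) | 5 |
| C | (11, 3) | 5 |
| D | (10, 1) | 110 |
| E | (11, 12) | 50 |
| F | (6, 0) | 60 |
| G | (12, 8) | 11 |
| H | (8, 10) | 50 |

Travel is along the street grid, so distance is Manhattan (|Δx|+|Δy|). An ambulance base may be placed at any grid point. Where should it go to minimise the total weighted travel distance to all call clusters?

Manhattan distance separates: Σwᵢ(|x−xᵢ|+|y−yᵢ|) = Σwᵢ|x−xᵢ| + Σwᵢ|y−yᵢ|, so x and y are optimised independently as 1-D weighted medians.
Total weight W = 391; half = 195.5.
x-coordinate, sorted with cumulative weight:
  x=2 (A, w=100) cum 100
  x=6 (F, w=60) cum 160
  x=7 (B, w=5) cum 165
  x=8 (H, w=50) cum 215  ← median
  x=10 (D, w=110) cum 325
  x=11 (C, w=5) cum 330
  x=11 (E, w=50) cum 380
  x=12 (G, w=11) cum 391
⇒ x* = 8
y-coordinate, sorted with cumulative weight:
  y=0 (F, w=60) cum 60
  y=1 (D, w=110) cum 170
  y=3 (C, w=5) cum 175
  y=6 (B, w=5) cum 180
  y=8 (G, w=11) cum 191
  y=10 (A, w=100) cum 291  ← median
  y=10 (H, w=50) cum 341
  y=12 (E, w=50) cum 391
⇒ y* = 10

(8, 10)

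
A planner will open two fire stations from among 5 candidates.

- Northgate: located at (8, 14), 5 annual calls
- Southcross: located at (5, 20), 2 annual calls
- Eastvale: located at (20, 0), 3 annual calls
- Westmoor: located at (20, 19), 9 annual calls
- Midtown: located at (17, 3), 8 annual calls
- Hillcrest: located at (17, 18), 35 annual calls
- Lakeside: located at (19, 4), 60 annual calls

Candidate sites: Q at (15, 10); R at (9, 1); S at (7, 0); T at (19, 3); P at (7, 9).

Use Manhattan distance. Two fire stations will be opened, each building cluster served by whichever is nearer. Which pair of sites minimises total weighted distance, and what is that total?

{Q, T}, total 659

Evaluate every pair (each demand assigned to the nearer of the two):
  {Q, T}: total = 659
  {T, P}: total = 892
  {R, T}: total = 952
  {S, T}: total = 955
  {Q, P}: total = 1249
  {Q, R}: total = 1279
  {Q, S}: total = 1282
  {R, P}: total = 1824
  {S, P}: total = 2031
  {R, S}: total = 2146
Best pair: {Q, T} with total 659.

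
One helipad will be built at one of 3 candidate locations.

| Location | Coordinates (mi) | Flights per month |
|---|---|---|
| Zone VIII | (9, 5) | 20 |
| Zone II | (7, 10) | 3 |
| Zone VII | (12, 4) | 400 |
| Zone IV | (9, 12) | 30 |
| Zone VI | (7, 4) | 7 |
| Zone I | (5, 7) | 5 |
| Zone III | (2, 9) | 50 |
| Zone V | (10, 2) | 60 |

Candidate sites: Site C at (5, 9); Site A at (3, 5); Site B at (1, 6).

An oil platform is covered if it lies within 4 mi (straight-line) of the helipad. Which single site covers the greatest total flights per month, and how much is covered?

Site C, covering 58

Coverage radius r = 4 mi; a point is covered iff (Δx)²+(Δy)² ≤ 4² = 16.
  Site C (5, 9): covers {Zone II, Zone I, Zone III} → 58
  Site A (3, 5): covers {Zone I} → 5
  Site B (1, 6): covers {Zone III} → 50
Maximum coverage at Site C: 58 flights per month.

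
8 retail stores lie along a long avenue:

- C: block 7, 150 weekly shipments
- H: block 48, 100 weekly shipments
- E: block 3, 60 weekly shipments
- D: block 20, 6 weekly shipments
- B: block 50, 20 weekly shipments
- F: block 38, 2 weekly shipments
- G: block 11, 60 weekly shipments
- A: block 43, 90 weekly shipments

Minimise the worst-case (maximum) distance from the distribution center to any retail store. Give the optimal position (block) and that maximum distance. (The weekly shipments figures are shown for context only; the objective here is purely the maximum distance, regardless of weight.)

The 1-center on a line is the midpoint of the two extreme points: leftmost at 3, rightmost at 50.
Optimal location = (3 + 50)/2 = 26.5; maximum distance = (50 − 3)/2 = 23.5.

location 26.5, max distance 23.5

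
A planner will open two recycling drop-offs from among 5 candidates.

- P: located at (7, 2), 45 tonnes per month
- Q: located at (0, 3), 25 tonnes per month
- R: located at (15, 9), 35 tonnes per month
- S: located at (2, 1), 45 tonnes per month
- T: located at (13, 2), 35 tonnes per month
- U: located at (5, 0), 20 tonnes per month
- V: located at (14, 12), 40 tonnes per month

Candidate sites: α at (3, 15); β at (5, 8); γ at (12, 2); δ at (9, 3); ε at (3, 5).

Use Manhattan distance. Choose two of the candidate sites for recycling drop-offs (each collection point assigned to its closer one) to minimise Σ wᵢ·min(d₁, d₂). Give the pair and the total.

{γ, ε}, total 1580

Evaluate every pair (each demand assigned to the nearer of the two):
  {γ, ε}: total = 1580
  {γ, δ}: total = 1770
  {δ, ε}: total = 1780
  {β, γ}: total = 1950
  {β, δ}: total = 1985
  {α, δ}: total = 2060
  {α, γ}: total = 2090
  {β, ε}: total = 2165
  {α, ε}: total = 2380
  {α, β}: total = 2615
Best pair: {γ, ε} with total 1580.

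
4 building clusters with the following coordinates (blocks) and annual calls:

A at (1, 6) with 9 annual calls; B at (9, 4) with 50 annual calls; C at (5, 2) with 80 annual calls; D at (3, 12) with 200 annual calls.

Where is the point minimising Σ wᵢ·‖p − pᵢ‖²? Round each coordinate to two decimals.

(4.30, 8.30)

The minimiser of Σwᵢ‖p−pᵢ‖² is the weighted centroid p* = (Σwᵢpᵢ)/(Σwᵢ).
Σwᵢ = 339.
Σwᵢxᵢ = 9·1 + 50·9 + 80·5 + 200·3 = 1459.
Σwᵢyᵢ = 9·6 + 50·4 + 80·2 + 200·12 = 2814.
x* = 1459/339 = 4.30, y* = 2814/339 = 8.30.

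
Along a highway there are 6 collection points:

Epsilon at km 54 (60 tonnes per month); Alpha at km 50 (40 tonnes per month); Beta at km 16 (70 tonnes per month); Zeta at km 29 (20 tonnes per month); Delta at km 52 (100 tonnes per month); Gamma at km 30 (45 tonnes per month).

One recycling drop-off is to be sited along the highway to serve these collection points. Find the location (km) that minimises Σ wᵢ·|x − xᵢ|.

For a sum of weighted absolute distances on a line, the optimum is the weighted median (not the mean). Total weight W = 335; half-weight = 167.5.
Sort by position and accumulate weight:
  km 16 (Beta, w=70) → cum 70
  km 29 (Zeta, w=20) → cum 90
  km 30 (Gamma, w=45) → cum 135
  km 50 (Alpha, w=40) → cum 175  ≥ 167.5 → median here
  km 52 (Delta, w=100) → cum 275
  km 54 (Epsilon, w=60) → cum 335
Optimal location: km 50.

x = 50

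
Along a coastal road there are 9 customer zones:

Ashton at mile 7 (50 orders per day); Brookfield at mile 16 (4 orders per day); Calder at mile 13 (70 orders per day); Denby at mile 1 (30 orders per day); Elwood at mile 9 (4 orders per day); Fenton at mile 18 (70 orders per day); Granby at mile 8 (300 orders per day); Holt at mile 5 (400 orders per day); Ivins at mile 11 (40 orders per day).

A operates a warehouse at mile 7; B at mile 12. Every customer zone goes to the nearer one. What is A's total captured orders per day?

The indifferent point is the midpoint (7+12)/2 = 9.5; customer zones left of it (closer to A at 7) go to A, those right go to B.
  Denby at 1 (w=30) → A
  Holt at 5 (w=400) → A
  Ashton at 7 (w=50) → A
  Granby at 8 (w=300) → A
  Elwood at 9 (w=4) → A
  Ivins at 11 (w=40) → B
  Calder at 13 (w=70) → B
  Brookfield at 16 (w=4) → B
  Fenton at 18 (w=70) → B
A captures 784; B captures 184.

784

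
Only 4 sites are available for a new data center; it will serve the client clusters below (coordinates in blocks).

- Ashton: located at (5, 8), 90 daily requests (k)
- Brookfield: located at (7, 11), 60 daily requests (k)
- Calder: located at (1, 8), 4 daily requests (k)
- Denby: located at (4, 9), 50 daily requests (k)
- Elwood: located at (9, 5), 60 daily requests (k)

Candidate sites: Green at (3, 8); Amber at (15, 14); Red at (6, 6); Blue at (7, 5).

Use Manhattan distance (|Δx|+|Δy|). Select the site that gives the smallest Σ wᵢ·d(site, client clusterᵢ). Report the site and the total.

Total weighted distance at each candidate:
  Green (3, 8): total = 1248
  Amber (15, 14): total = 3880
  Red (6, 6): total = 1148
  Blue (7, 5): total = 1316
Minimum is at Red with total 1148 blocks.

Red, total 1148 blocks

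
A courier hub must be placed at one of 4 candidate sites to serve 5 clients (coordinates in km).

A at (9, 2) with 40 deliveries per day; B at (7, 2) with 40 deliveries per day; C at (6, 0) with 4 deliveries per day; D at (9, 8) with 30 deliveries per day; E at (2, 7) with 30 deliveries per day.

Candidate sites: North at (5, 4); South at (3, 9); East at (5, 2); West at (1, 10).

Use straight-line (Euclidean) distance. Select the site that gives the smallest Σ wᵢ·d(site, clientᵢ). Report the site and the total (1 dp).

Total weighted distance at each candidate:
  North (5, 4): total = 605.5
  South (3, 9): total = 978.8
  East (5, 2): total = 640.2
  West (1, 10): total = 1239.5
Minimum is at North with total 605.5 km.

North, total 605.5 km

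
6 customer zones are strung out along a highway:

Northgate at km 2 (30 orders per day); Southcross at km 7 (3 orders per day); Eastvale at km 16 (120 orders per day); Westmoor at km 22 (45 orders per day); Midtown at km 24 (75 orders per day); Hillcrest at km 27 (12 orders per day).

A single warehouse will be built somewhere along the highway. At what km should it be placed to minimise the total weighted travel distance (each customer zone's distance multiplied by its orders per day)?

For a sum of weighted absolute distances on a line, the optimum is the weighted median (not the mean). Total weight W = 285; half-weight = 142.5.
Sort by position and accumulate weight:
  km 2 (Northgate, w=30) → cum 30
  km 7 (Southcross, w=3) → cum 33
  km 16 (Eastvale, w=120) → cum 153  ≥ 142.5 → median here
  km 22 (Westmoor, w=45) → cum 198
  km 24 (Midtown, w=75) → cum 273
  km 27 (Hillcrest, w=12) → cum 285
Optimal location: km 16.

x = 16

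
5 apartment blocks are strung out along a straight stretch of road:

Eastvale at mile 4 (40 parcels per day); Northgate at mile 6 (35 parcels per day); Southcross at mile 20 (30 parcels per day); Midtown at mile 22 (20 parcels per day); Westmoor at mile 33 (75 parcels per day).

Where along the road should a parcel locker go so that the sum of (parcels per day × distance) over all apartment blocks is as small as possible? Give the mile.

For a sum of weighted absolute distances on a line, the optimum is the weighted median (not the mean). Total weight W = 200; half-weight = 100.
Sort by position and accumulate weight:
  mile 4 (Eastvale, w=40) → cum 40
  mile 6 (Northgate, w=35) → cum 75
  mile 20 (Southcross, w=30) → cum 105  ≥ 100 → median here
  mile 22 (Midtown, w=20) → cum 125
  mile 33 (Westmoor, w=75) → cum 200
Optimal location: mile 20.

x = 20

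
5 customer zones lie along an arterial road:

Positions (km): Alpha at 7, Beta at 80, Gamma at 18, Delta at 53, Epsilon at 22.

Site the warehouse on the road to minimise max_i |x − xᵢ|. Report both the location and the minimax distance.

The 1-center on a line is the midpoint of the two extreme points: leftmost at 7, rightmost at 80.
Optimal location = (7 + 80)/2 = 43.5; maximum distance = (80 − 7)/2 = 36.5.

location 43.5, max distance 36.5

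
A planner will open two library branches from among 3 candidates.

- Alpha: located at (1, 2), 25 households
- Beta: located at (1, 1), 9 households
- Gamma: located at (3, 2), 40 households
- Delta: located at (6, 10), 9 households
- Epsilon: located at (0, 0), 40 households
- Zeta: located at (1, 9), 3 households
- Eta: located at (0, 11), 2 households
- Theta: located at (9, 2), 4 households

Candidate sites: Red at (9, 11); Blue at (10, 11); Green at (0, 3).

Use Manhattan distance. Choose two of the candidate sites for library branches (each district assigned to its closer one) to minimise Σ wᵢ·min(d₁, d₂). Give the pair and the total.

{Red, Green}, total 466

Evaluate every pair (each demand assigned to the nearer of the two):
  {Red, Green}: total = 466
  {Blue, Green}: total = 479
  {Red, Blue}: total = 2107
Best pair: {Red, Green} with total 466.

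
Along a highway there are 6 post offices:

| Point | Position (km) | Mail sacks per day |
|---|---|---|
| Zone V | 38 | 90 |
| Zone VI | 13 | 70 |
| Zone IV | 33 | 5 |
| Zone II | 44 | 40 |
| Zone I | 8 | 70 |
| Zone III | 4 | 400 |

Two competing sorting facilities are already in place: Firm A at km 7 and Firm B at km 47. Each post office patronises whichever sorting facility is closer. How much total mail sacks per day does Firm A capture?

The indifferent point is the midpoint (7+47)/2 = 27; post offices left of it (closer to Firm A at 7) go to Firm A, those right go to Firm B.
  Zone III at 4 (w=400) → Firm A
  Zone I at 8 (w=70) → Firm A
  Zone VI at 13 (w=70) → Firm A
  Zone IV at 33 (w=5) → Firm B
  Zone V at 38 (w=90) → Firm B
  Zone II at 44 (w=40) → Firm B
Firm A captures 540; Firm B captures 135.

540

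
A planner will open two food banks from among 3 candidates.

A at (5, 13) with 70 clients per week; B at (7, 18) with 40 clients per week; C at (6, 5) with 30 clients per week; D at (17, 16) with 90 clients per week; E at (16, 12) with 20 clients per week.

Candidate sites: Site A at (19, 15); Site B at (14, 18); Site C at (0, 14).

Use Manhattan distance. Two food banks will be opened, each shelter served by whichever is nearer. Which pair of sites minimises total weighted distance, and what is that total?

{Site A, Site C}, total 1700

Evaluate every pair (each demand assigned to the nearer of the two):
  {Site A, Site C}: total = 1700
  {Site B, Site C}: total = 1760
  {Site A, Site B}: total = 2280
Best pair: {Site A, Site C} with total 1700.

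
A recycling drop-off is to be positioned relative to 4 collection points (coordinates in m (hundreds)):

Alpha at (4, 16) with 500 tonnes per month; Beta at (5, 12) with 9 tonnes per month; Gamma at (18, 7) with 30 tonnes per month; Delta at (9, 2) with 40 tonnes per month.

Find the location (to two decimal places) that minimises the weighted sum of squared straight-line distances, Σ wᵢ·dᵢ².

The minimiser of Σwᵢ‖p−pᵢ‖² is the weighted centroid p* = (Σwᵢpᵢ)/(Σwᵢ).
Σwᵢ = 579.
Σwᵢxᵢ = 500·4 + 9·5 + 30·18 + 40·9 = 2945.
Σwᵢyᵢ = 500·16 + 9·12 + 30·7 + 40·2 = 8398.
x* = 2945/579 = 5.09, y* = 8398/579 = 14.50.

(5.09, 14.50)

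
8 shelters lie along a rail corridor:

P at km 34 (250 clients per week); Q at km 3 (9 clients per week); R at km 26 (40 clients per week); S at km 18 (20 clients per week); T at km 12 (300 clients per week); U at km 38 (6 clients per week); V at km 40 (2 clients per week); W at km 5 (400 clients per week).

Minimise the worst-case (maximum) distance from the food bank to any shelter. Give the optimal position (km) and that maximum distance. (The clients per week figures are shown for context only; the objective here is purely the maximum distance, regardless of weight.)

location 21.5, max distance 18.5

The 1-center on a line is the midpoint of the two extreme points: leftmost at 3, rightmost at 40.
Optimal location = (3 + 40)/2 = 21.5; maximum distance = (40 − 3)/2 = 18.5.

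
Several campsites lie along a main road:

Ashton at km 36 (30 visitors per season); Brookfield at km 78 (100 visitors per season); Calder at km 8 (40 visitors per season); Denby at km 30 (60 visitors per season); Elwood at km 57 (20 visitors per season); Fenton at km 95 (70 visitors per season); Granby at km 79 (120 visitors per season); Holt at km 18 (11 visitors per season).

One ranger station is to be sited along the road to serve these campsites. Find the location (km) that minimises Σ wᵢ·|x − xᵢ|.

For a sum of weighted absolute distances on a line, the optimum is the weighted median (not the mean). Total weight W = 451; half-weight = 225.5.
Sort by position and accumulate weight:
  km 8 (Calder, w=40) → cum 40
  km 18 (Holt, w=11) → cum 51
  km 30 (Denby, w=60) → cum 111
  km 36 (Ashton, w=30) → cum 141
  km 57 (Elwood, w=20) → cum 161
  km 78 (Brookfield, w=100) → cum 261  ≥ 225.5 → median here
  km 79 (Granby, w=120) → cum 381
  km 95 (Fenton, w=70) → cum 451
Optimal location: km 78.

x = 78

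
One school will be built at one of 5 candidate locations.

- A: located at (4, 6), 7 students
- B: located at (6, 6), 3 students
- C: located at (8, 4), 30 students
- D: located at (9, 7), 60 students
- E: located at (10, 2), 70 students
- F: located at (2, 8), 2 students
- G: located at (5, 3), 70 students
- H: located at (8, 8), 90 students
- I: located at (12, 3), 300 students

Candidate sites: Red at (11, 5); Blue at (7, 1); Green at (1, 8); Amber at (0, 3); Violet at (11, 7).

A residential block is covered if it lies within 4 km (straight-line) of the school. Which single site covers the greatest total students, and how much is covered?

Red, covering 460

Coverage radius r = 4 km; a point is covered iff (Δx)²+(Δy)² ≤ 4² = 16.
  Red (11, 5): covers {C, D, E, I} → 460
  Blue (7, 1): covers {C, E, G} → 170
  Green (1, 8): covers {A, F} → 9
  Amber (0, 3): covers {none} → 0
  Violet (11, 7): covers {D, H} → 150
Maximum coverage at Red: 460 students.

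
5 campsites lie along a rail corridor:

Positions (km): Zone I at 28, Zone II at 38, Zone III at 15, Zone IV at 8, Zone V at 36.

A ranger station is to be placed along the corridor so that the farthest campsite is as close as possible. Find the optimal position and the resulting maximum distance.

location 23, max distance 15

The 1-center on a line is the midpoint of the two extreme points: leftmost at 8, rightmost at 38.
Optimal location = (8 + 38)/2 = 23; maximum distance = (38 − 8)/2 = 15.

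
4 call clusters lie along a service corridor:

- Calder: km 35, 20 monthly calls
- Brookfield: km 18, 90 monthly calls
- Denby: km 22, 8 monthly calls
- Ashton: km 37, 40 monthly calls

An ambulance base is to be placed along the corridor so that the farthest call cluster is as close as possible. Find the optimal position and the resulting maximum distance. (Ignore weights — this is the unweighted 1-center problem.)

The 1-center on a line is the midpoint of the two extreme points: leftmost at 18, rightmost at 37.
Optimal location = (18 + 37)/2 = 27.5; maximum distance = (37 − 18)/2 = 9.5.

location 27.5, max distance 9.5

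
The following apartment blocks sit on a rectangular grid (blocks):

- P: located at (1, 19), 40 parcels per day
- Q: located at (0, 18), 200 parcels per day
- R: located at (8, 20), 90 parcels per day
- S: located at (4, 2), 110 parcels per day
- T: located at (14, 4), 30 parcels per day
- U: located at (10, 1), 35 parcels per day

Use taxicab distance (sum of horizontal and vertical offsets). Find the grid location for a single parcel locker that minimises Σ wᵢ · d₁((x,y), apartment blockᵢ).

(4, 18)

Manhattan distance separates: Σwᵢ(|x−xᵢ|+|y−yᵢ|) = Σwᵢ|x−xᵢ| + Σwᵢ|y−yᵢ|, so x and y are optimised independently as 1-D weighted medians.
Total weight W = 505; half = 252.5.
x-coordinate, sorted with cumulative weight:
  x=0 (Q, w=200) cum 200
  x=1 (P, w=40) cum 240
  x=4 (S, w=110) cum 350  ← median
  x=8 (R, w=90) cum 440
  x=10 (U, w=35) cum 475
  x=14 (T, w=30) cum 505
⇒ x* = 4
y-coordinate, sorted with cumulative weight:
  y=1 (U, w=35) cum 35
  y=2 (S, w=110) cum 145
  y=4 (T, w=30) cum 175
  y=18 (Q, w=200) cum 375  ← median
  y=19 (P, w=40) cum 415
  y=20 (R, w=90) cum 505
⇒ y* = 18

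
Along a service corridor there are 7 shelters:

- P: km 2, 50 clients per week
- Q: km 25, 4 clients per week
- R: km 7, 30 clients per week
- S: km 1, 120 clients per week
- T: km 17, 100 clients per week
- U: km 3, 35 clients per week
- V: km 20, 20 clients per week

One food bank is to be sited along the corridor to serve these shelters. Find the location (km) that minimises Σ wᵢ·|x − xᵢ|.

x = 3

For a sum of weighted absolute distances on a line, the optimum is the weighted median (not the mean). Total weight W = 359; half-weight = 179.5.
Sort by position and accumulate weight:
  km 1 (S, w=120) → cum 120
  km 2 (P, w=50) → cum 170
  km 3 (U, w=35) → cum 205  ≥ 179.5 → median here
  km 7 (R, w=30) → cum 235
  km 17 (T, w=100) → cum 335
  km 20 (V, w=20) → cum 355
  km 25 (Q, w=4) → cum 359
Optimal location: km 3.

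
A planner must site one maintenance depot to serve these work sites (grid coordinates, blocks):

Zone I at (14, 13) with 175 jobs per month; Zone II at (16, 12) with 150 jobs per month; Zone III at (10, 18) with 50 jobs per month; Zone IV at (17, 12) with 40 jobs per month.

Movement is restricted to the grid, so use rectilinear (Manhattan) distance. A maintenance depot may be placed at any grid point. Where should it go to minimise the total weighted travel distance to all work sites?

Manhattan distance separates: Σwᵢ(|x−xᵢ|+|y−yᵢ|) = Σwᵢ|x−xᵢ| + Σwᵢ|y−yᵢ|, so x and y are optimised independently as 1-D weighted medians.
Total weight W = 415; half = 207.5.
x-coordinate, sorted with cumulative weight:
  x=10 (Zone III, w=50) cum 50
  x=14 (Zone I, w=175) cum 225  ← median
  x=16 (Zone II, w=150) cum 375
  x=17 (Zone IV, w=40) cum 415
⇒ x* = 14
y-coordinate, sorted with cumulative weight:
  y=12 (Zone II, w=150) cum 150
  y=12 (Zone IV, w=40) cum 190
  y=13 (Zone I, w=175) cum 365  ← median
  y=18 (Zone III, w=50) cum 415
⇒ y* = 13

(14, 13)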